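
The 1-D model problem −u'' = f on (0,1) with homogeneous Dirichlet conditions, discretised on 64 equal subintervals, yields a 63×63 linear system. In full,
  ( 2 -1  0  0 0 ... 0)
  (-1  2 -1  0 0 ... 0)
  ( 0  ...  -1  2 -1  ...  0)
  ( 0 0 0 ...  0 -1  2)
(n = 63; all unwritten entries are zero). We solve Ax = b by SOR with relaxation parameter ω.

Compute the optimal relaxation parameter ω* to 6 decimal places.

ω* = 1.906455

spectrum of D⁻¹(L+U) = {cos(kπ/64) : 1≤k≤63}; ρ_J = cos(π/64) = 0.998795.
√(1 − cos²(π/64)) = sin(π/64) ≈ 0.0490677.
So ω* = 2/1.0490677 = 1.906455 (Young).
[ρ_SOR] ω* − 1 = 0.906455.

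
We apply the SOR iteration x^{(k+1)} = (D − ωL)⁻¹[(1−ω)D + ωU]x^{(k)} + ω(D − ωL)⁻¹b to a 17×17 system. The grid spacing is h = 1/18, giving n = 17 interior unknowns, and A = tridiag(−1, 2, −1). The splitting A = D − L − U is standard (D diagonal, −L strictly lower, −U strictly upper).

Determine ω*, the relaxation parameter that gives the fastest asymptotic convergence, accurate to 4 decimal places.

ω* = 1.7041

With n=17, ρ(Jacobi) = cos(π/18) = 0.9848.
1 − cos²(π/18) = sin²(π/18) ⇒ √(1−ρ_J²) = sin(π/18) = 0.17365.
Then 2/(1+√(1−ρ_J²)) = 2/(1+0.17365); ω* = 2/1.17365 = 1.7041.
[ρ_SOR] ω* − 1 = 0.7041.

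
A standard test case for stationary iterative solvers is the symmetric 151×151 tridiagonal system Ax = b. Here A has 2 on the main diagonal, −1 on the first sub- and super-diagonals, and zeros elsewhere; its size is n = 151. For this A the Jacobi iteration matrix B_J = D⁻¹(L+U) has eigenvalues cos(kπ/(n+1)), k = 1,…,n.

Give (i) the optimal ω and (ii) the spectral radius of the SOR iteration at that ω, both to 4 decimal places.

ω* = 1.9595, ρ_SOR = 0.9595

With n=151, ρ(Jacobi) = cos(π/152) = 0.9998.
√(1−ρ_J²) simplifies to sin(π/152) = 0.02067.
ω* = 2 / (1 + 0.02067) = 2 / 1.02067 ≈ 1.9595.
Hence ρ(B_{ω*}) = 1.9595 − 1 = 0.9595.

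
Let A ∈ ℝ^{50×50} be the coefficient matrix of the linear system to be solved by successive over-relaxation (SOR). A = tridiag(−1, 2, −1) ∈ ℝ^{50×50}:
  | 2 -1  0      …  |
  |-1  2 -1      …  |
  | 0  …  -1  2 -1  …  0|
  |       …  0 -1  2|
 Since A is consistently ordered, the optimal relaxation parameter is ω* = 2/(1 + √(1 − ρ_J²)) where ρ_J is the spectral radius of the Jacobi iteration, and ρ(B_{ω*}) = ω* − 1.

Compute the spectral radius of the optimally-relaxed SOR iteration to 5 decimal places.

B_J for the 50×50 system has eigenvalues cos(kπ/51); ρ_J = cos(π/51) = 0.99810.
√(1−ρ_J²) simplifies to sin(π/51) = 0.061561.
Young: ω* = 2/(1+√(1−ρ_J²)) = 2/(1+0.061561) = 2/1.061561 = 1.88402.
Hence ρ(B_{ω*}) = 1.88402 − 1 = 0.88402.

ρ_SOR = 0.88402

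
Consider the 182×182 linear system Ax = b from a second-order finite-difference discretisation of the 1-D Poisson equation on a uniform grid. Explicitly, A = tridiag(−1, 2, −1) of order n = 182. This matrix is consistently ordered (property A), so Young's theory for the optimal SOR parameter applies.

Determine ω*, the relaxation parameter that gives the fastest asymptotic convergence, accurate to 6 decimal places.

n=182: λ(B_J) = 1 − λ(A)/2 = cos(kπ/183); k=1 gives ρ_J = 0.999853.
√(1−ρ_J²) = |sin(π/183)| = 0.0171663
ω* = 2/(1 + 0.0171663) = 2/1.0171663 = 1.966247.
and ρ(B_{ω*}) = 1.966247 − 1 = 0.966247.

ω* = 1.966247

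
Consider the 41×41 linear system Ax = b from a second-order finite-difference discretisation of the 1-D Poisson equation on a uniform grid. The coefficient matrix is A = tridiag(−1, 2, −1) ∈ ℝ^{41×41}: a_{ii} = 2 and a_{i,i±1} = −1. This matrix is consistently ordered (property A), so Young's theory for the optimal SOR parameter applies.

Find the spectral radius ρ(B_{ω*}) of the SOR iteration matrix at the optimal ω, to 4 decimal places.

ρ_SOR = 0.8609

With n=41, ρ(Jacobi) = cos(π/42) = 0.9972.
root = sin(π/42) = 0.07473  (since 1−cos² = sin²).
ω* = 2/(1 + 0.07473) = 2/1.07473 = 1.8609.
and ρ(B_{ω*}) = 1.8609 − 1 = 0.8609.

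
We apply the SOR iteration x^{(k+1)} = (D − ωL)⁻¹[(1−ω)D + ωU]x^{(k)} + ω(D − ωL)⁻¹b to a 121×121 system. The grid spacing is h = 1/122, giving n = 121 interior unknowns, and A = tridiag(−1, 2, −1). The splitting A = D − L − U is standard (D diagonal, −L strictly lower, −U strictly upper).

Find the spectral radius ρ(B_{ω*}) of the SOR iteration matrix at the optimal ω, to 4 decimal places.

B_J for the 121×121 system has eigenvalues cos(kπ/122); ρ_J = cos(π/122) = 0.9997.
√(1−ρ_J²) = |sin(π/122)| = 0.02575
ω* = 2/(1 + 0.02575) = 2/1.02575 = 1.9498.
and ρ(B_{ω*}) = 1.9498 − 1 = 0.9498.

ρ_SOR = 0.9498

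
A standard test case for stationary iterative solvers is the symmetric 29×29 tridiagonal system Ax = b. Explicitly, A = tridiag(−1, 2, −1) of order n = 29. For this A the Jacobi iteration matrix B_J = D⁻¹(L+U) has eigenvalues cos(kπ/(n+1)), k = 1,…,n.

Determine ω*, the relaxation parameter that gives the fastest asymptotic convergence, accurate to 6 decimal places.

With n=29, ρ(Jacobi) = cos(π/30) = 0.994522.
root = sin(π/30) = 0.1045285  (since 1−cos² = sin²).
ω* = 2/(1+0.1045285) = 1.810727
and ρ(B_{ω*}) = 1.810727 − 1 = 0.810727.

ω* = 1.810727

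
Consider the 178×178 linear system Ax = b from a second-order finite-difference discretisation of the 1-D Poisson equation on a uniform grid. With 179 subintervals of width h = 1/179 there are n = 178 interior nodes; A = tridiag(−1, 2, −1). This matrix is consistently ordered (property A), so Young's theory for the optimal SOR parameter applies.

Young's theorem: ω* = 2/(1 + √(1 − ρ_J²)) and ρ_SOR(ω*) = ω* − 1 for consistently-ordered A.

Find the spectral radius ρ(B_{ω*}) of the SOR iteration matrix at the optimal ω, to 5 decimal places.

B_J for the 178×178 system has eigenvalues cos(kπ/179); ρ_J = cos(π/179) = 0.99985.
√(1−ρ_J²) = |sin(π/179)| = 0.017550
[ω*] 2 ÷ (1 + 0.017550) = 2 ÷ 1.017550 = 1.96551.
ρ_SOR = ω* − 1 ≈ 0.96551.

ρ_SOR = 0.96551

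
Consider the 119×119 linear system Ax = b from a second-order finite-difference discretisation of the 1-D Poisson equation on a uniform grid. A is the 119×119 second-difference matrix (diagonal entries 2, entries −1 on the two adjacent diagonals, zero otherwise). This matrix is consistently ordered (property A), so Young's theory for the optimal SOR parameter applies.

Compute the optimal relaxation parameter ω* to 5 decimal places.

B_J for the 119×119 system has eigenvalues cos(kπ/120); ρ_J = cos(π/120) = 0.99966.
√(1 − cos²(π/120)) = sin(π/120) ≈ 0.026177.
ω* = 2 / (1 + 0.026177) = 2 / 1.026177 ≈ 1.94898.
ρ_SOR = ω* − 1 = 1.94898 − 1 = 0.94898.

ω* = 1.94898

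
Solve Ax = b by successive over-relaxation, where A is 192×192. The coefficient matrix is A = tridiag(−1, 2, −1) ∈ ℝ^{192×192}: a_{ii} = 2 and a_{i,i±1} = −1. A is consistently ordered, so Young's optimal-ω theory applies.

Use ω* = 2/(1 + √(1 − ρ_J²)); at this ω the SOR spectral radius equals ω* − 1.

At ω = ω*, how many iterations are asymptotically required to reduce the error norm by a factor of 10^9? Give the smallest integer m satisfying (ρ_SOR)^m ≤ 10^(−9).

m = 637

With n=192, ρ(Jacobi) = cos(π/193) = 0.9998675.
√(1−ρ_J²) = |sin(π/193)| = 0.0162770
ω* = 2 / (1 + 0.0162770) = 2 / 1.0162770 ≈ 1.9679674.
[ρ_SOR] ω* − 1 = 0.9679674.
m ≥ 9·ln10 / (−ln 0.9679674) = 636.526; smallest integer m = 637.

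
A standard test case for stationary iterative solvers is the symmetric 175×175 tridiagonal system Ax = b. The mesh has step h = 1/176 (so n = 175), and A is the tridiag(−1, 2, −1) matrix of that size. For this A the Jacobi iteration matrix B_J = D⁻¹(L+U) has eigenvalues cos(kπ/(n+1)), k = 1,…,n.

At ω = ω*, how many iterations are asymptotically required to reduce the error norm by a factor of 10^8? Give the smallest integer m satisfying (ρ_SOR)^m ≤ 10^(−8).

ρ_J = max_k |cos(kπ/176)| = cos(π/176) = 0.9998407
1 − cos²(π/176) = sin²(π/176) ⇒ √(1−ρ_J²) = sin(π/176) = 0.0178490.
[ω*] 2 ÷ (1 + 0.0178490) = 2 ÷ 1.0178490 = 1.9649280.
ρ_SOR = ω* − 1 = 1.9649280 − 1 = 0.9649280.
Need (0.9649280)^m ≤ 10^(−8): m ≥ 8·ln10/|ln 0.9649280| = 18.4207/0.0357018 = 515.960 ⇒ m = 516.

m = 516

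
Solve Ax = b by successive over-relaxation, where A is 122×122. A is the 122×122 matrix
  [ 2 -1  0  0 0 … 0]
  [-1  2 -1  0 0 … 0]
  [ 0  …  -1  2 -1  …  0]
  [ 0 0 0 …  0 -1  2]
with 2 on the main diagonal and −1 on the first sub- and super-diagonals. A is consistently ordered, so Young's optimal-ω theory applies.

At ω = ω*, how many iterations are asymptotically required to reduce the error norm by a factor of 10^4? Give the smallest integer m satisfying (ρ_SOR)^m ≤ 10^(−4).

B_J for the 122×122 system has eigenvalues cos(kπ/123); ρ_J = cos(π/123) = 0.9996738.
√(1 − cos²(π/123)) = sin(π/123) ≈ 0.0255386.
Then 2/(1+√(1−ρ_J²)) = 2/(1+0.0255386); ω* = 2/1.0255386 = 1.9501948.
Hence ρ(B_{ω*}) = 1.9501948 − 1 = 0.9501948.
ρ_SOR^m ≤ 10^(−4) ⇔ m ≥ 4·ln10/(−ln 0.9501948) = 9.21034/0.0510883 = 180.283; m = ⌈180.283⌉ = 181.

m = 181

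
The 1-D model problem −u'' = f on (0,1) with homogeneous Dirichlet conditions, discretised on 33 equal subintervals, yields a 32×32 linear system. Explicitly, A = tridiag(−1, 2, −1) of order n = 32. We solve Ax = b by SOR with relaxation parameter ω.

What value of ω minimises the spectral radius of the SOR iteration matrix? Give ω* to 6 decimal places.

ω* = 1.826391

B_J for the 32×32 system has eigenvalues cos(kπ/33); ρ_J = cos(π/33) = 0.995472.
√(1−ρ_J²) = |sin(π/33)| = 0.0950560
ω* = 2/(1+0.0950560) = 1.826391
At ω = 1.826391 every |λ(B_ω)| = ω−1, so ρ_SOR = 0.826391.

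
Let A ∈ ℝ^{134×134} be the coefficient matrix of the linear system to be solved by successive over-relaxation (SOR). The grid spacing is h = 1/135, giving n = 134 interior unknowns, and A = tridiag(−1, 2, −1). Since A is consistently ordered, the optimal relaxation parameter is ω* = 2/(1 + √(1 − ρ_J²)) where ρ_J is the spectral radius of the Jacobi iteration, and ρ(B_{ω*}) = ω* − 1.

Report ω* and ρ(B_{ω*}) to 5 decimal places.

ω* = 1.95452, ρ_SOR = 0.95452

ρ_J = max_k |cos(kπ/135)| = cos(π/135) = 0.99973
√(1−ρ_J²) = |sin(π/135)| = 0.023269
ω* = 2 / (1 + 0.023269) = 2 / 1.023269 ≈ 1.95452.
and ρ(B_{ω*}) = 1.95452 − 1 = 0.95452.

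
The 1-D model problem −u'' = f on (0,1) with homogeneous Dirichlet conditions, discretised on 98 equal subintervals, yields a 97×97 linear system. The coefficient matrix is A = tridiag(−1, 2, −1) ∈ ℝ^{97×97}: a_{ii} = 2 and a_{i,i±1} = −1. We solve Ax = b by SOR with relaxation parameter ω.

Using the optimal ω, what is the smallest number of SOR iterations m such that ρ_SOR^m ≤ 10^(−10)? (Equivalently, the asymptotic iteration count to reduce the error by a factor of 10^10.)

B_J for the 97×97 system has eigenvalues cos(kπ/98); ρ_J = cos(π/98) = 0.9994862.
√(1−ρ_J²) simplifies to sin(π/98) = 0.0320516.
ω* = 2 / (1 + 0.0320516) = 2 / 1.0320516 ≈ 1.9378876.
[ρ_SOR] ω* − 1 = 0.9378876.
Need (0.9378876)^m ≤ 10^(−10): m ≥ 10·ln10/|ln 0.9378876| = 23.0259/0.0641252 = 359.077 ⇒ m = 360.

m = 360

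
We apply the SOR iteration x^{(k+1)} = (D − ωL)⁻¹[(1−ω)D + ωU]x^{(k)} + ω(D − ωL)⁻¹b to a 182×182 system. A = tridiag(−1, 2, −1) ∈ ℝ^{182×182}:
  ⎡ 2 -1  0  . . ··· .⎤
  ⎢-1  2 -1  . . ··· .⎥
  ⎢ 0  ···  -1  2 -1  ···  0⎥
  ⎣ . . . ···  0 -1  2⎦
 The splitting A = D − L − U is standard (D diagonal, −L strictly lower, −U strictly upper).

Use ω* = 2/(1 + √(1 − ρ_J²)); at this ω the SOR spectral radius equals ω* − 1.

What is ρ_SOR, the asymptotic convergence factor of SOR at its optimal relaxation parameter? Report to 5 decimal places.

ρ_SOR = 0.96625

½·tridiag(1,0,1) at n=182: λ_k = cos(kπ/183); max |λ| at k=1 ⇒ ρ_J = cos(π/183) ≈ 0.99985.
1 − cos²(π/183) = sin²(π/183) ⇒ √(1−ρ_J²) = sin(π/183) = 0.017166.
ω* = 2 / (1 + 0.017166) = 2 / 1.017166 ≈ 1.96625.
ρ_SOR = ω* − 1 = 1.96625 − 1 = 0.96625.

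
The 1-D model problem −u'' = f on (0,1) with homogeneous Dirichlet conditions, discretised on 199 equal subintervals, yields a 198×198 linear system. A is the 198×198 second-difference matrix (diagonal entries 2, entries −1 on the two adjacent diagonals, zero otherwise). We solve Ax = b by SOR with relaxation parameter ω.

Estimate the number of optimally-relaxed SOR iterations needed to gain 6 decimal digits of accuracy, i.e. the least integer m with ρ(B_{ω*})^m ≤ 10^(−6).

ρ_J = max_k |cos(kπ/199)| = cos(π/199) = 0.9998754
root = sin(π/199) = 0.0157862  (since 1−cos² = sin²).
ω* = 2/(1+0.0157862) = 1.9689183
ρ_SOR = ω* − 1 ≈ 0.9689183.
6·ln10 = 13.8155; −ln(0.9689183) = 0.031575; m = ⌈13.8155/0.031575⌉ = ⌈437.546⌉ = 438.

m = 438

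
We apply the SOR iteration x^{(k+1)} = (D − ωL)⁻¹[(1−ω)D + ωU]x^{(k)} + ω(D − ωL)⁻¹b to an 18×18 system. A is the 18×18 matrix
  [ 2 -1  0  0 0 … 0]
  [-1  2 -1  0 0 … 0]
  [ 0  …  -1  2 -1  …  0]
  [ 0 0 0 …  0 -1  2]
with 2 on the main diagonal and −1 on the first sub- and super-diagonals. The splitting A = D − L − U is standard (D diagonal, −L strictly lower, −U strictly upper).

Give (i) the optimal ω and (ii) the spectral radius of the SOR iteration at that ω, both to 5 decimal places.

ω* = 1.71734, ρ_SOR = 0.71734

n=18: λ(B_J) = 1 − λ(A)/2 = cos(kπ/19); k=1 gives ρ_J = 0.98636.
root = sin(π/19) = 0.164595  (since 1−cos² = sin²).
[ω*] 2 ÷ (1 + 0.164595) = 2 ÷ 1.164595 = 1.71734.
and ρ(B_{ω*}) = 1.71734 − 1 = 0.71734.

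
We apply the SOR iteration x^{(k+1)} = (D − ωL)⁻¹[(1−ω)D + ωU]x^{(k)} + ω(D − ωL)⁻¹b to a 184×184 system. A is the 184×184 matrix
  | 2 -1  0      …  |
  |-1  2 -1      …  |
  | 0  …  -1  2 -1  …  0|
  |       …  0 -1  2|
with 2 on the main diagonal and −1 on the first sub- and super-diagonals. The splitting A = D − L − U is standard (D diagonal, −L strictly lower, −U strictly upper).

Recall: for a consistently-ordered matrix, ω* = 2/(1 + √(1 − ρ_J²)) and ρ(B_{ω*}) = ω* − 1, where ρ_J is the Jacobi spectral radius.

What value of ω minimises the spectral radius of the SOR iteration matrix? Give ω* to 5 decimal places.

ω* = 1.96661

n=184: λ(B_J) = 1 − λ(A)/2 = cos(kπ/185); k=1 gives ρ_J = 0.99986.
√(1 − cos²(π/185)) = sin(π/185) ≈ 0.016981.
Then 2/(1+√(1−ρ_J²)) = 2/(1+0.016981); ω* = 2/1.016981 = 1.96661.
Hence ρ(B_{ω*}) = 1.96661 − 1 = 0.96661.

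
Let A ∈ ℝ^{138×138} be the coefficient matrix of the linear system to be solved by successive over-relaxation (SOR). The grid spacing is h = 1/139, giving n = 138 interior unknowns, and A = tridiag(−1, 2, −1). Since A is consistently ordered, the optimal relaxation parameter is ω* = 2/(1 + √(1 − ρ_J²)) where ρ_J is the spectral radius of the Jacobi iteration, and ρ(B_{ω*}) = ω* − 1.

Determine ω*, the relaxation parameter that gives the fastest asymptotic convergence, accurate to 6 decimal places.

spectrum of D⁻¹(L+U) = {cos(kπ/139) : 1≤k≤138}; ρ_J = cos(π/139) = 0.999745.
root = sin(π/139) = 0.0225995  (since 1−cos² = sin²).
ω* = 2/(1+0.0225995) = 1.955800
and ρ(B_{ω*}) = 1.955800 − 1 = 0.955800.

ω* = 1.955800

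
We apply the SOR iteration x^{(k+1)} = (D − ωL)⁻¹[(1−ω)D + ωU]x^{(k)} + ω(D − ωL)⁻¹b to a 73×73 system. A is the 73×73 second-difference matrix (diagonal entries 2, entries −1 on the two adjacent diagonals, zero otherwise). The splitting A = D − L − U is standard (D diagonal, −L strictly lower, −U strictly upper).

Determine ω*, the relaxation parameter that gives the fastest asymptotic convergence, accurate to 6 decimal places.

[ρ_J] n=73: ρ(B_J) = cos(π/(n+1)) = cos(π/74) = 0.999099.
1 − cos²(π/74) = sin²(π/74) ⇒ √(1−ρ_J²) = sin(π/74) = 0.0424412.
Then 2/(1+√(1−ρ_J²)) = 2/(1+0.0424412); ω* = 2/1.0424412 = 1.918573.
Hence ρ(B_{ω*}) = 1.918573 − 1 = 0.918573.

ω* = 1.918573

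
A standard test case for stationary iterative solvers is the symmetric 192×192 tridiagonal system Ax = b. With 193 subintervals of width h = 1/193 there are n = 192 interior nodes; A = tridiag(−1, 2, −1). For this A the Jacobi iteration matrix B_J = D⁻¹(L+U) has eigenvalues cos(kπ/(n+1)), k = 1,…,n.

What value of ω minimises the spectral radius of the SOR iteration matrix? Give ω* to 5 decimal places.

ω* = 1.96797

½·tridiag(1,0,1) at n=192: λ_k = cos(kπ/193); max |λ| at k=1 ⇒ ρ_J = cos(π/193) ≈ 0.99987.
1 − cos²(π/193) = sin²(π/193) ⇒ √(1−ρ_J²) = sin(π/193) = 0.016277.
So ω* = 2/1.016277 = 1.96797 (Young).
and ρ(B_{ω*}) = 1.96797 − 1 = 0.96797.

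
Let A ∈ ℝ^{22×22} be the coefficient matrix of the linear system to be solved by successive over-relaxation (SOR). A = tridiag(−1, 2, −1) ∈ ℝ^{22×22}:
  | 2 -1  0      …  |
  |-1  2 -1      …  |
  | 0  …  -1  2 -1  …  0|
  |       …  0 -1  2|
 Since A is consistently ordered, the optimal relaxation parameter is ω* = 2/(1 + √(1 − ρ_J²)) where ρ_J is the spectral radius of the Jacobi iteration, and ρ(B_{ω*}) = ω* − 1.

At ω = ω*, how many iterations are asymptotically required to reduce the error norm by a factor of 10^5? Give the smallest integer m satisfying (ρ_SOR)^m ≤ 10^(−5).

m = 43

[ρ_J] n=22: ρ(B_J) = cos(π/(n+1)) = cos(π/23) = 0.9906859.
√(1 − cos²(π/23)) = sin(π/23) ≈ 0.1361666.
So ω* = 2/1.1361666 = 1.7603052 (Young).
ρ_SOR = ω* − 1 = 1.7603052 − 1 = 0.7603052.
m ≥ 5·ln10 / (−ln 0.7603052) = 42.013; smallest integer m = 43.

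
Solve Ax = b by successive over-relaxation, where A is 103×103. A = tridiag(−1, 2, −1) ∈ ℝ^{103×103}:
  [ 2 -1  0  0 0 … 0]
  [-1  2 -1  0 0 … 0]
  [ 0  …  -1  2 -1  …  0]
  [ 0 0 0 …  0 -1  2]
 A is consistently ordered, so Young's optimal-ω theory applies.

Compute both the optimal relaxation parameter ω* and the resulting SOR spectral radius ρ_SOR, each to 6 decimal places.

ω* = 1.941365, ρ_SOR = 0.941365

B_J for the 103×103 system has eigenvalues cos(kπ/104); ρ_J = cos(π/104) = 0.999544.
√(1−ρ_J²) simplifies to sin(π/104) = 0.0302030.
ω* = 2/(1+0.0302030) = 1.941365
At ω = 1.941365 every |λ(B_ω)| = ω−1, so ρ_SOR = 0.941365.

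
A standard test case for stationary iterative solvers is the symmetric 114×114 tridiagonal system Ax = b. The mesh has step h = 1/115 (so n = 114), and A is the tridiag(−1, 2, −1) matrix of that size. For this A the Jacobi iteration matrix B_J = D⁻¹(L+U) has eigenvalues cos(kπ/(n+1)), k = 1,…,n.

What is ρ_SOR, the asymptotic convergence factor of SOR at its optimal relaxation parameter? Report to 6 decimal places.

n=114: λ(B_J) = 1 − λ(A)/2 = cos(kπ/115); k=1 gives ρ_J = 0.999627.
√(1−ρ_J²) simplifies to sin(π/115) = 0.0273148.
Then 2/(1+√(1−ρ_J²)) = 2/(1+0.0273148); ω* = 2/1.0273148 = 1.946823.
and ρ(B_{ω*}) = 1.946823 − 1 = 0.946823.

ρ_SOR = 0.946823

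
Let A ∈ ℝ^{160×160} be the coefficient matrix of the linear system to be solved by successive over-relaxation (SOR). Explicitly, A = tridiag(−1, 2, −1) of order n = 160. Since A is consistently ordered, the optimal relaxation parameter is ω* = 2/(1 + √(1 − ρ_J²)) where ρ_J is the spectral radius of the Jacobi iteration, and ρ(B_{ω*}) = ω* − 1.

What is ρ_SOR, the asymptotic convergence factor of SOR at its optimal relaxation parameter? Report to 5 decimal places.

ρ_J = max_k |cos(kπ/161)| = cos(π/161) = 0.99981
root = sin(π/161) = 0.019512  (since 1−cos² = sin²).
ω* = 2 / (1 + 0.019512) = 2 / 1.019512 ≈ 1.96172.
ρ_SOR = ω* − 1 = 1.96172 − 1 = 0.96172.

ρ_SOR = 0.96172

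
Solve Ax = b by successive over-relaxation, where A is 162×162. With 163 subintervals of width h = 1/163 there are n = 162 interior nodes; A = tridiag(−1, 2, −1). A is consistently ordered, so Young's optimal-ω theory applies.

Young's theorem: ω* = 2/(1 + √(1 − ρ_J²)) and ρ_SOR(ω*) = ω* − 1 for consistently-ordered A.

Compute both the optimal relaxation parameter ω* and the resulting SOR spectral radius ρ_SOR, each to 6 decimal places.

ω* = 1.962184, ρ_SOR = 0.962184

spectrum of D⁻¹(L+U) = {cos(kπ/163) : 1≤k≤162}; ρ_J = cos(π/163) = 0.999814.
1 − cos²(π/163) = sin²(π/163) ⇒ √(1−ρ_J²) = sin(π/163) = 0.0192724.
ω* = 2/(1 + 0.0192724) = 2/1.0192724 = 1.962184.
ρ(B_{ω*}) = ω*−1 = 0.962184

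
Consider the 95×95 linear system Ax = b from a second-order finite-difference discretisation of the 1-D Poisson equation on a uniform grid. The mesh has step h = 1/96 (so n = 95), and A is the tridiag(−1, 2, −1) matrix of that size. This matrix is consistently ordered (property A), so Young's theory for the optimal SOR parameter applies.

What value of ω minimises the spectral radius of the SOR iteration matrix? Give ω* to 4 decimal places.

n=95: λ(B_J) = 1 − λ(A)/2 = cos(kπ/96); k=1 gives ρ_J = 0.9995.
1 − cos²(π/96) = sin²(π/96) ⇒ √(1−ρ_J²) = sin(π/96) = 0.03272.
Young: ω* = 2/(1+√(1−ρ_J²)) = 2/(1+0.03272) = 2/1.03272 = 1.9366.
Hence ρ(B_{ω*}) = 1.9366 − 1 = 0.9366.

ω* = 1.9366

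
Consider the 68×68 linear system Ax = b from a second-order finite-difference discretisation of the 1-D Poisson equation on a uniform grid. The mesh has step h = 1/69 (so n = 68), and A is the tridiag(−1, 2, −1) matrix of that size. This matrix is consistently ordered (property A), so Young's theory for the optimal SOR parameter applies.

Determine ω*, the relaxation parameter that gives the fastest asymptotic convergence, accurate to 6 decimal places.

ω* = 1.912934

n=68: λ(B_J) = 1 − λ(A)/2 = cos(kπ/69); k=1 gives ρ_J = 0.998964.
root = sin(π/69) = 0.0455146  (since 1−cos² = sin²).
Young: ω* = 2/(1+√(1−ρ_J²)) = 2/(1+0.0455146) = 2/1.0455146 = 1.912934.
and ρ(B_{ω*}) = 1.912934 − 1 = 0.912934.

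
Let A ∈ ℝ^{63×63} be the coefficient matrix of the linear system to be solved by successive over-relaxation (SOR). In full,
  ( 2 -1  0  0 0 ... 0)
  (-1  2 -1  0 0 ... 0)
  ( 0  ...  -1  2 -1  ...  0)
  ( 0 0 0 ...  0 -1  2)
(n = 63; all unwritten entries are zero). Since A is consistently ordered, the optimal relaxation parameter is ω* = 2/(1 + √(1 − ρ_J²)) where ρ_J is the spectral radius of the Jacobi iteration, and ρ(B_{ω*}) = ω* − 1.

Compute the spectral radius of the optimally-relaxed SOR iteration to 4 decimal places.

ρ_SOR = 0.9065

B_J for the 63×63 system has eigenvalues cos(kπ/64); ρ_J = cos(π/64) = 0.9988.
√(1−ρ_J²) simplifies to sin(π/64) = 0.04907.
Young: ω* = 2/(1+√(1−ρ_J²)) = 2/(1+0.04907) = 2/1.04907 = 1.9065.
[ρ_SOR] ω* − 1 = 0.9065.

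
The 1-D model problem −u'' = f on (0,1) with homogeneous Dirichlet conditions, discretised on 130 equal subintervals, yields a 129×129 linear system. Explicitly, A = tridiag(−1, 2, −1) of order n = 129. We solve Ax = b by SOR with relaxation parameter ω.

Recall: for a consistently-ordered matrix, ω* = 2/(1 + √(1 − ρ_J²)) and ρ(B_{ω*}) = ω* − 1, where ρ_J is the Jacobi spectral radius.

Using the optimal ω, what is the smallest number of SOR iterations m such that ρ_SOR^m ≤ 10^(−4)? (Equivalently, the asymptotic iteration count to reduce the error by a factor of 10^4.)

n=129: λ(B_J) = 1 − λ(A)/2 = cos(kπ/130); k=1 gives ρ_J = 0.9997080.
√(1−ρ_J²) simplifies to sin(π/130) = 0.0241637.
Young: ω* = 2/(1+√(1−ρ_J²)) = 2/(1+0.0241637) = 2/1.0241637 = 1.9528128.
and ρ(B_{ω*}) = 1.9528128 − 1 = 0.9528128.
ρ_SOR^m ≤ 10^(−4) ⇔ m ≥ 4·ln10/(−ln 0.9528128) = 9.21034/0.0483368 = 190.545; m = ⌈190.545⌉ = 191.

m = 191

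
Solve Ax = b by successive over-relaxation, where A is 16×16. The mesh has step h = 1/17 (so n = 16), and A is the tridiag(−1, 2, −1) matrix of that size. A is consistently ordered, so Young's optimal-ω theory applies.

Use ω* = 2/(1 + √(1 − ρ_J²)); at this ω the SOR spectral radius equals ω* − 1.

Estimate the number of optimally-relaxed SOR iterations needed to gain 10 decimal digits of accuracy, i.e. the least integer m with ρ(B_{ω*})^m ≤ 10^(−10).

B_J for the 16×16 system has eigenvalues cos(kπ/17); ρ_J = cos(π/17) = 0.9829731.
√(1 − cos²(π/17)) = sin(π/17) ≈ 0.1837495.
So ω* = 2/1.1837495 = 1.6895466 (Young).
ρ_SOR = ω* − 1 ≈ 0.6895466.
(0.6895466)^m ≤ 10^{−10}  ⇒  m·ln(0.6895466) ≤ −10·ln10  ⇒  m ≥ 61.944  ⇒  m = 62

m = 62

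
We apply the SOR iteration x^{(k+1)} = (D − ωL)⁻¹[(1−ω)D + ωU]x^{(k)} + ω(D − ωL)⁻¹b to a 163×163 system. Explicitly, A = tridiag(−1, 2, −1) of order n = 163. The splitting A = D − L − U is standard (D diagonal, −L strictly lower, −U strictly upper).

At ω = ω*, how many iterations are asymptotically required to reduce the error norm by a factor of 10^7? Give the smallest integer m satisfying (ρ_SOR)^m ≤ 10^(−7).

m = 421

With n=163, ρ(Jacobi) = cos(π/164) = 0.9998165.
√(1−ρ_J²) simplifies to sin(π/164) = 0.0191549.
So ω* = 2/1.0191549 = 1.9624102 (Young).
and ρ(B_{ω*}) = 1.9624102 − 1 = 0.9624102.
Need (0.9624102)^m ≤ 10^(−7): m ≥ 7·ln10/|ln 0.9624102| = 16.1181/0.0383145 = 420.679 ⇒ m = 421.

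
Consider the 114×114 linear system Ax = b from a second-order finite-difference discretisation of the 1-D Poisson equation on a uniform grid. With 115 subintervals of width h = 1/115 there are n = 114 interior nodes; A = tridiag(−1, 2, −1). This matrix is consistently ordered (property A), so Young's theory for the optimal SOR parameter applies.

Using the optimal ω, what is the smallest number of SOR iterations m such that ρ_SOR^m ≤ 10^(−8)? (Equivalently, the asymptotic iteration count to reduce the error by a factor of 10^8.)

m = 338

½·tridiag(1,0,1) at n=114: λ_k = cos(kπ/115); max |λ| at k=1 ⇒ ρ_J = cos(π/115) ≈ 0.9996269.
√(1−ρ_J²) simplifies to sin(π/115) = 0.0273148.
ω* = 2 / (1 + 0.0273148) = 2 / 1.0273148 ≈ 1.9468229.
and ρ(B_{ω*}) = 1.9468229 − 1 = 0.9468229.
m ≥ 8·ln10 / (−ln 0.9468229) = 337.109; smallest integer m = 338.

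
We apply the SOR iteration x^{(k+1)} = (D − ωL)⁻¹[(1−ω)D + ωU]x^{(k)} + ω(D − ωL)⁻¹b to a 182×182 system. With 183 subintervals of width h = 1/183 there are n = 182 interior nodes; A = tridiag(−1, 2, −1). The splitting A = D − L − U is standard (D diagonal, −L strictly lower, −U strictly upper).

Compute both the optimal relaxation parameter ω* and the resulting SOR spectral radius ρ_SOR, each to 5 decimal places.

B_J for the 182×182 system has eigenvalues cos(kπ/183); ρ_J = cos(π/183) = 0.99985.
√(1−ρ_J²) = |sin(π/183)| = 0.017166
ω* = 2/(1 + 0.017166) = 2/1.017166 = 1.96625.
ρ(B_{ω*}) = ω*−1 = 0.96625

ω* = 1.96625, ρ_SOR = 0.96625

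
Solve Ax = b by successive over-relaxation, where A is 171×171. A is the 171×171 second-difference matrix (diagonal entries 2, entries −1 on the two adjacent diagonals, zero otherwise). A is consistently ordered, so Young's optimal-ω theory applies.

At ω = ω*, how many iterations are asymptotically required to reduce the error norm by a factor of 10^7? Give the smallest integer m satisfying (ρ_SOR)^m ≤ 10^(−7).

m = 442

n=171: λ(B_J) = 1 − λ(A)/2 = cos(kπ/172); k=1 gives ρ_J = 0.9998332.
root = sin(π/172) = 0.0182641  (since 1−cos² = sin²).
[ω*] 2 ÷ (1 + 0.0182641) = 2 ÷ 1.0182641 = 1.9641270.
At ω = 1.9641270 every |λ(B_ω)| = ω−1, so ρ_SOR = 0.9641270.
Need (0.9641270)^m ≤ 10^(−7): m ≥ 7·ln10/|ln 0.9641270| = 16.1181/0.0365323 = 441.201 ⇒ m = 442.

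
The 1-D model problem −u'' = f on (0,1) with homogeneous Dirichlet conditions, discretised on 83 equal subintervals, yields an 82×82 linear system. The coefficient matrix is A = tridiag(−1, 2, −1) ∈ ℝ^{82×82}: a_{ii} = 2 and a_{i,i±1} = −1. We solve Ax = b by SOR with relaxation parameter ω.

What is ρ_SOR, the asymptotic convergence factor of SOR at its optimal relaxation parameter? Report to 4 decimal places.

ρ_SOR = 0.9271

B_J for the 82×82 system has eigenvalues cos(kπ/83); ρ_J = cos(π/83) = 0.9993.
1 − cos²(π/83) = sin²(π/83) ⇒ √(1−ρ_J²) = sin(π/83) = 0.03784.
ω* = 2/(1+0.03784) = 1.9271
ρ_SOR = ω* − 1 = 1.9271 − 1 = 0.9271.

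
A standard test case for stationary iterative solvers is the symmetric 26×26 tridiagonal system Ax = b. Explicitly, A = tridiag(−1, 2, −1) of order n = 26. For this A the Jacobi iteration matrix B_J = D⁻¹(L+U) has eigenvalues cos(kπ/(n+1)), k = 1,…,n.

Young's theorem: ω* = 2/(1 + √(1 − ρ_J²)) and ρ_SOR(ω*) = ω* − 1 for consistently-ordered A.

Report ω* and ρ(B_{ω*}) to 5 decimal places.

ω* = 1.79197, ρ_SOR = 0.79197

With n=26, ρ(Jacobi) = cos(π/27) = 0.99324.
√(1−ρ_J²) simplifies to sin(π/27) = 0.116093.
So ω* = 2/1.116093 = 1.79197 (Young).
At ω = 1.79197 every |λ(B_ω)| = ω−1, so ρ_SOR = 0.79197.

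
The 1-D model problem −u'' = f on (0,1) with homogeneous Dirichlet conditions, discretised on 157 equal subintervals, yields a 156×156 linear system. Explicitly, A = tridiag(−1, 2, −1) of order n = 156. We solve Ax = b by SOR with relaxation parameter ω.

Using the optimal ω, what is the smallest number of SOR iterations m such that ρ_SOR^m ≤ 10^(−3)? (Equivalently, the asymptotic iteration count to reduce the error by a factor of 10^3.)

m = 173

½·tridiag(1,0,1) at n=156: λ_k = cos(kπ/157); max |λ| at k=1 ⇒ ρ_J = cos(π/157) ≈ 0.9997998.
1 − cos²(π/157) = sin²(π/157) ⇒ √(1−ρ_J²) = sin(π/157) = 0.0200088.
Then 2/(1+√(1−ρ_J²)) = 2/(1+0.0200088); ω* = 2/1.0200088 = 1.9607674.
At ω = 1.9607674 every |λ(B_ω)| = ω−1, so ρ_SOR = 0.9607674.
m ≥ 3·ln10 / (−ln 0.9607674) = 172.595; smallest integer m = 173.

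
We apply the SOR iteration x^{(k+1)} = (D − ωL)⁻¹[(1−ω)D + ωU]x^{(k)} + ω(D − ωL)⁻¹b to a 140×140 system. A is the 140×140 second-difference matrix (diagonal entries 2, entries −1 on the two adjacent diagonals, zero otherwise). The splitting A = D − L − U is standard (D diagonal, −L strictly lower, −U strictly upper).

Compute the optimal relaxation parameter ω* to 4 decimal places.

n=140: λ(B_J) = 1 − λ(A)/2 = cos(kπ/141); k=1 gives ρ_J = 0.9998.
1 − cos²(π/141) = sin²(π/141) ⇒ √(1−ρ_J²) = sin(π/141) = 0.02228.
ω* = 2/(1 + 0.02228) = 2/1.02228 = 1.9564.
Hence ρ(B_{ω*}) = 1.9564 − 1 = 0.9564.

ω* = 1.9564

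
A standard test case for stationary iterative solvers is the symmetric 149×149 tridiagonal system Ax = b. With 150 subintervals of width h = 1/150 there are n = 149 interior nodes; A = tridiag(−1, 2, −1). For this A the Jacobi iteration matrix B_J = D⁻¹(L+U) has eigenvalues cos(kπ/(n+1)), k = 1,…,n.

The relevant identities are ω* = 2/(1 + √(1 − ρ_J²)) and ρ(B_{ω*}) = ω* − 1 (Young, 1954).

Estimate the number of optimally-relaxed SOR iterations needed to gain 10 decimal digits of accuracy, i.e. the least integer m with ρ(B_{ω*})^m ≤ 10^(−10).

[ρ_J] n=149: ρ(B_J) = cos(π/(n+1)) = cos(π/150) = 0.9997807.
1 − cos²(π/150) = sin²(π/150) ⇒ √(1−ρ_J²) = sin(π/150) = 0.0209424.
Then 2/(1+√(1−ρ_J²)) = 2/(1+0.0209424); ω* = 2/1.0209424 = 1.9589744.
[ρ_SOR] ω* − 1 = 0.9589744.
10·ln10 = 23.0259; −ln(0.9589744) = 0.0418909; m = ⌈23.0259/0.0418909⌉ = ⌈549.664⌉ = 550.

m = 550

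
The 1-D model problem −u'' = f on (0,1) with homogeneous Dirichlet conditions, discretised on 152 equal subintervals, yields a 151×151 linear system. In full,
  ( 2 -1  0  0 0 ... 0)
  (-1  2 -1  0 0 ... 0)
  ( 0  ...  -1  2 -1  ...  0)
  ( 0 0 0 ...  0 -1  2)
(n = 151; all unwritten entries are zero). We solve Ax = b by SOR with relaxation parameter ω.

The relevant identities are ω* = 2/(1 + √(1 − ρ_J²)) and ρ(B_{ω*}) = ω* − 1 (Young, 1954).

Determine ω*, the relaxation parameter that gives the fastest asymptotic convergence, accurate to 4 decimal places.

With n=151, ρ(Jacobi) = cos(π/152) = 0.9998.
√(1−ρ_J²) simplifies to sin(π/152) = 0.02067.
ω* = 2/(1 + 0.02067) = 2/1.02067 = 1.9595.
ρ_SOR = ω* − 1 ≈ 0.9595.

ω* = 1.9595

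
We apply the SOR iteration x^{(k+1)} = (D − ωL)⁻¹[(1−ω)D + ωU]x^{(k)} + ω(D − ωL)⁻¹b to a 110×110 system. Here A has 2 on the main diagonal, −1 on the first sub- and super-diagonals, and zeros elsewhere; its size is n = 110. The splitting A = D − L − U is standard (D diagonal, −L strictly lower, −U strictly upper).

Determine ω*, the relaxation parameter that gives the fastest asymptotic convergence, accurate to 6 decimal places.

½·tridiag(1,0,1) at n=110: λ_k = cos(kπ/111); max |λ| at k=1 ⇒ ρ_J = cos(π/111) ≈ 0.999600.
1 − cos²(π/111) = sin²(π/111) ⇒ √(1−ρ_J²) = sin(π/111) = 0.0282989.
ω* = 2/(1+0.0282989) = 1.944960
Hence ρ(B_{ω*}) = 1.944960 − 1 = 0.944960.

ω* = 1.944960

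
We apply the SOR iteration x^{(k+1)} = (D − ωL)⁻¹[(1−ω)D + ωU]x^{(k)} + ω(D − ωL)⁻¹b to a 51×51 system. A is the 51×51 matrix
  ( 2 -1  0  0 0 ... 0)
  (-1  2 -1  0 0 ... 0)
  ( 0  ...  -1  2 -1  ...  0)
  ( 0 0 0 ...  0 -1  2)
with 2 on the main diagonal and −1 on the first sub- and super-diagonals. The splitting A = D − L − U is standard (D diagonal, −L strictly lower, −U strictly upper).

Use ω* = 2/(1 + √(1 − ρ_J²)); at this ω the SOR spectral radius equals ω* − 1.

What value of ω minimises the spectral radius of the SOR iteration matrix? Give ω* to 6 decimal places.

ρ_J = max_k |cos(kπ/52)| = cos(π/52) = 0.998176
root = sin(π/52) = 0.0603785  (since 1−cos² = sin²).
ω* = 2 / (1 + 0.0603785) = 2 / 1.0603785 ≈ 1.886119.
ρ_SOR = ω* − 1 = 1.886119 − 1 = 0.886119.

ω* = 1.886119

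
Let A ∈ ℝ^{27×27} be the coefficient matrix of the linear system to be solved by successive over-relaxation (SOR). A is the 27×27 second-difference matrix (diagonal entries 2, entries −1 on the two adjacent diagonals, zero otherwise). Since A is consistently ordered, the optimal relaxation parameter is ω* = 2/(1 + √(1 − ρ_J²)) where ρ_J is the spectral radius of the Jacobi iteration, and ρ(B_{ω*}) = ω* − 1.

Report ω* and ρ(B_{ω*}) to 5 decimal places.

ω* = 1.79862, ρ_SOR = 0.79862

n=27: λ(B_J) = 1 − λ(A)/2 = cos(kπ/28); k=1 gives ρ_J = 0.99371.
root = sin(π/28) = 0.111964  (since 1−cos² = sin²).
ω* = 2/(1 + 0.111964) = 2/1.111964 = 1.79862.
ρ_SOR = ω* − 1 = 1.79862 − 1 = 0.79862.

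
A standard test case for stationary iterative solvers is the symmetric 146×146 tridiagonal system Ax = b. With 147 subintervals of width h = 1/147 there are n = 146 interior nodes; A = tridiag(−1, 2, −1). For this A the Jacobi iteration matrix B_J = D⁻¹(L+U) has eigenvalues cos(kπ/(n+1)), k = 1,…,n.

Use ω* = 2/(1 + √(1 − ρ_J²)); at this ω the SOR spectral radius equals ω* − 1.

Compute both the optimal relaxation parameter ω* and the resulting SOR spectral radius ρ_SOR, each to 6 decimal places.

B_J for the 146×146 system has eigenvalues cos(kπ/147); ρ_J = cos(π/147) = 0.999772.
√(1−ρ_J²) simplifies to sin(π/147) = 0.0213698.
ω* = 2/(1+0.0213698) = 1.958155
ρ_SOR = ω* − 1 ≈ 0.958155.

ω* = 1.958155, ρ_SOR = 0.958155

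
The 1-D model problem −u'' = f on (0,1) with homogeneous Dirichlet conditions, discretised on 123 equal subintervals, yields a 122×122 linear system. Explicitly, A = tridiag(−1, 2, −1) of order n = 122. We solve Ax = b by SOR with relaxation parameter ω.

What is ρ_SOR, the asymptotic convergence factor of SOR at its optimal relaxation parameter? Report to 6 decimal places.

[ρ_J] n=122: ρ(B_J) = cos(π/(n+1)) = cos(π/123) = 0.999674.
1 − cos²(π/123) = sin²(π/123) ⇒ √(1−ρ_J²) = sin(π/123) = 0.0255386.
ω* = 2/(1+0.0255386) = 1.950195
ρ_SOR = ω* − 1 ≈ 0.950195.

ρ_SOR = 0.950195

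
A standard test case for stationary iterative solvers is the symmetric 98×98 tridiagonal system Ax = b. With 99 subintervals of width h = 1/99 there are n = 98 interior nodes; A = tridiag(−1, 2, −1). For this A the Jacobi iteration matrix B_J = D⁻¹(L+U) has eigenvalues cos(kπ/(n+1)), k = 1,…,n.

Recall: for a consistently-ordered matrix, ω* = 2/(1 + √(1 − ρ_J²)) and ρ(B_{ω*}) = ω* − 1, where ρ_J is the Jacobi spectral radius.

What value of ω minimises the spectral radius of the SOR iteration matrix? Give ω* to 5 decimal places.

n=98: λ(B_J) = 1 − λ(A)/2 = cos(kπ/99); k=1 gives ρ_J = 0.99950.
root = sin(π/99) = 0.031728  (since 1−cos² = sin²).
Young: ω* = 2/(1+√(1−ρ_J²)) = 2/(1+0.031728) = 2/1.031728 = 1.93850.
[ρ_SOR] ω* − 1 = 0.93850.

ω* = 1.93850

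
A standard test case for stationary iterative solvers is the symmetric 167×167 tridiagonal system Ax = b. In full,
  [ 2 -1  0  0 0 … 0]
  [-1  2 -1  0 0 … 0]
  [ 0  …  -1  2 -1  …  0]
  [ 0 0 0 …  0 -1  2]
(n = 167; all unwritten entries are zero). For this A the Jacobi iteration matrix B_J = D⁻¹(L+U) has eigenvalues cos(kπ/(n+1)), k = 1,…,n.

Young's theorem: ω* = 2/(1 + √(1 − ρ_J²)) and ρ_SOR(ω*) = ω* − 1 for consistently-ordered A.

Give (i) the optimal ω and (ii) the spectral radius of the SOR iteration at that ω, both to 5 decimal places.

ω* = 1.96329, ρ_SOR = 0.96329

With n=167, ρ(Jacobi) = cos(π/168) = 0.99983.
1 − cos²(π/168) = sin²(π/168) ⇒ √(1−ρ_J²) = sin(π/168) = 0.018699.
Then 2/(1+√(1−ρ_J²)) = 2/(1+0.018699); ω* = 2/1.018699 = 1.96329.
ρ_SOR = ω* − 1 = 1.96329 − 1 = 0.96329.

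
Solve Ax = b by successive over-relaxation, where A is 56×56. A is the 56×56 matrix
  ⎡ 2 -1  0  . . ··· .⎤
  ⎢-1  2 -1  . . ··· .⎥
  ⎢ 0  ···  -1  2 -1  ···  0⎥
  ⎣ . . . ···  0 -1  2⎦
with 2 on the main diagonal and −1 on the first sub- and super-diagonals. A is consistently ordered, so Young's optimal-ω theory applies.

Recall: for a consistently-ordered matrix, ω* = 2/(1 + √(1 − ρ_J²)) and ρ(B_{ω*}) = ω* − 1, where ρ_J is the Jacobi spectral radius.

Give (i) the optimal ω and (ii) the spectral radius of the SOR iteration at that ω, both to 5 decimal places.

ω* = 1.89558, ρ_SOR = 0.89558

½·tridiag(1,0,1) at n=56: λ_k = cos(kπ/57); max |λ| at k=1 ⇒ ρ_J = cos(π/57) ≈ 0.99848.
√(1−ρ_J²) = |sin(π/57)| = 0.055088
ω* = 2/(1+0.055088) = 1.89558
ρ_SOR = ω* − 1 ≈ 0.89558.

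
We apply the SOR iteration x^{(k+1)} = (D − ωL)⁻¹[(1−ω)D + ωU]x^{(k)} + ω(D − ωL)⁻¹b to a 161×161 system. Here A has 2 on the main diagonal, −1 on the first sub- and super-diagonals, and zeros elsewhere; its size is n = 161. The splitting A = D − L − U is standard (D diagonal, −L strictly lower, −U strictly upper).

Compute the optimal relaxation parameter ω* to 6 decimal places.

ω* = 1.961955

[ρ_J] n=161: ρ(B_J) = cos(π/(n+1)) = cos(π/162) = 0.999812.
√(1−ρ_J²) = |sin(π/162)| = 0.0193913
[ω*] 2 ÷ (1 + 0.0193913) = 2 ÷ 1.0193913 = 1.961955.
and ρ(B_{ω*}) = 1.961955 − 1 = 0.961955.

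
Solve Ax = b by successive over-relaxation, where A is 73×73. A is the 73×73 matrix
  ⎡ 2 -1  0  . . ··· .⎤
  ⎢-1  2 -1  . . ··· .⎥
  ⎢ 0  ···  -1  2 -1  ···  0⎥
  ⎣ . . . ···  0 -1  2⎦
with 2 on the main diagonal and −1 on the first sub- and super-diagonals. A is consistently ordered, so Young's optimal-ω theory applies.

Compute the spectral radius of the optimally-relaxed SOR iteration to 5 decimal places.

ρ_SOR = 0.91857

ρ_J = max_k |cos(kπ/74)| = cos(π/74) = 0.99910
root = sin(π/74) = 0.042441  (since 1−cos² = sin²).
[ω*] 2 ÷ (1 + 0.042441) = 2 ÷ 1.042441 = 1.91857.
ρ(B_{ω*}) = ω*−1 = 0.91857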